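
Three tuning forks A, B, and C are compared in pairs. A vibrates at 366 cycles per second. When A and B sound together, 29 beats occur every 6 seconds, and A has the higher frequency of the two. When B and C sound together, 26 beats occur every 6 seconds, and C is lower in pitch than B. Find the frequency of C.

356.8333 Hz

A–B: Beat frequency = 29/6 = 4.8333 Hz.
B is below A, so f_B = 366 − 4.8333 = 361.1667 Hz.
B–C: Beat frequency = 26/6 = 4.3333 Hz.
C is below B, so f_C = 361.1667 − 4.3333 = 356.8333 Hz.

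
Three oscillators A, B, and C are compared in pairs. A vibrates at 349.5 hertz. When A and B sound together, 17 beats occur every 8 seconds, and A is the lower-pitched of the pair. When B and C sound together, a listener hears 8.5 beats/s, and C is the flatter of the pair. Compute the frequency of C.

A–B: Beat frequency = 17/8 = 2.125 Hz.
B is above A, so f_B = 349.5 + 2.125 = 351.625 Hz.
C is below B, so f_C = 351.625 − 8.5 = 343.125 Hz.

343.125 Hz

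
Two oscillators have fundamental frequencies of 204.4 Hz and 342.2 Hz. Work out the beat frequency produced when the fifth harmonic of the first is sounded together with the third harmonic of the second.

Fifth harmonic of the first: 5·204.4 = 1022.0 Hz.
Third harmonic of the second: 3·342.2 = 1026.6 Hz.
f_beat = |1022.0 − 1026.6| = 4.6 Hz.

4.6 Hz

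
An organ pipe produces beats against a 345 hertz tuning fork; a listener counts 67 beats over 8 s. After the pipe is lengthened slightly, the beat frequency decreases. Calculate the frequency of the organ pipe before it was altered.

Beat frequency = 67/8 = 8.375 Hz.
|f − 345| = 8.375, so the organ pipe was at either 336.625 Hz or 353.375 Hz.
A longer pipe has a lower fundamental; the adjustment lowers the organ pipe's frequency.
The beat rate fell, so the adjustment moved the organ pipe toward 345 Hz — it must have started above the reference.

353.375 Hz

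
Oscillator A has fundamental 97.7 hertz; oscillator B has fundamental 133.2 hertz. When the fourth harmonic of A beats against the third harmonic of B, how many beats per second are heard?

Fourth harmonic of the first: 4·97.7 = 390.8 Hz.
Third harmonic of the second: 3·133.2 = 399.6 Hz.
f_beat = |390.8 − 399.6| = 8.8 Hz.

8.8 Hz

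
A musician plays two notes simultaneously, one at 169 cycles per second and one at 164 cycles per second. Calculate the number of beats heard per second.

5 Hz

f_beat = |f₁ − f₂|.
|169 − 164| = 5 Hz.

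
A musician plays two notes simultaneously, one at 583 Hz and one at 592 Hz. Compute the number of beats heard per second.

9 Hz

The beat frequency equals the magnitude of the frequency difference.
|583 − 592| = 9 Hz.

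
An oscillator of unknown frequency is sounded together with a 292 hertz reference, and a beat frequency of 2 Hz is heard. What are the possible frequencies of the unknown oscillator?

290 Hz or 294 Hz

|f − 292| = 2, so f = 292 ± 2.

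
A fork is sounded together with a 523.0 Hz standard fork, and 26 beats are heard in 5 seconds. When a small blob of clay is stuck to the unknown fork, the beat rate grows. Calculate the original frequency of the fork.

517.8 Hz

Beat frequency = 26/5 = 5.2 Hz.
|f − 523.0| = 5.2, so the fork was at either 517.8 Hz or 528.2 Hz.
Adding mass to a fork lowers its frequency; the adjustment lowers the fork's frequency.
The beat rate rose, so the adjustment moved the fork further from 523.0 Hz — it was already below the reference.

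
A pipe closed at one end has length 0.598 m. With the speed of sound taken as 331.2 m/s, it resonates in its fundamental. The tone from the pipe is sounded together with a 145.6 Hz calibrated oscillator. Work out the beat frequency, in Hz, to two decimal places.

Closed pipe (odd harmonics): f_n = n·v/(4L) = 1·331.2/(4·0.598) = 138.4615 Hz.
f_beat = |138.4615 − 145.6| = 7.14 Hz.

7.14 Hz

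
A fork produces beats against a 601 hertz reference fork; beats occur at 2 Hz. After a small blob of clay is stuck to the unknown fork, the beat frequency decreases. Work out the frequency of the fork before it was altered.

|f − 601| = 2, so the fork was at either 599 Hz or 603 Hz.
Adding mass to a fork lowers its frequency; the adjustment lowers the fork's frequency.
The beat rate fell, so the adjustment moved the fork toward 601 Hz — it must have started above the reference.

603 Hz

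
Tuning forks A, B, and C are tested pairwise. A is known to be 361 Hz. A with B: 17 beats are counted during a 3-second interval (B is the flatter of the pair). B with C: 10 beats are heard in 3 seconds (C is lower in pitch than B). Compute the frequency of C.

352 Hz

A–B: Beat frequency = 17/3 = 5.6667 Hz.
B is below A, so f_B = 361 − 5.6667 = 355.3333 Hz.
B–C: Beat frequency = 10/3 = 3.3333 Hz.
C is below B, so f_C = 355.3333 − 3.3333 = 352 Hz.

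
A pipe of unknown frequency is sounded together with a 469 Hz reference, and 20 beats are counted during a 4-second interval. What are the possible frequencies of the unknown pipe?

Beat frequency = 20/4 = 5 Hz.
|f − 469| = 5, so f = 469 ± 5.

464 Hz or 474 Hz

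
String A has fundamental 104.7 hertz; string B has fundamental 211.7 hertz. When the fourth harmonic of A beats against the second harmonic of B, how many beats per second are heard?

4.6 Hz

Fourth harmonic of the first: 4·104.7 = 418.8 Hz.
Second harmonic of the second: 2·211.7 = 423.4 Hz.
f_beat = |418.8 − 423.4| = 4.6 Hz.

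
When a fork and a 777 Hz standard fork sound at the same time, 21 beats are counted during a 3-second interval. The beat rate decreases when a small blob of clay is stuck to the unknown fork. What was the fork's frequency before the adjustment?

784 Hz

Beat frequency = 21/3 = 7 Hz.
|f − 777| = 7, so the fork was at either 770 Hz or 784 Hz.
Adding mass to a fork lowers its frequency; the adjustment lowers the fork's frequency.
The beat rate fell, so the adjustment moved the fork toward 777 Hz — it must have started above the reference.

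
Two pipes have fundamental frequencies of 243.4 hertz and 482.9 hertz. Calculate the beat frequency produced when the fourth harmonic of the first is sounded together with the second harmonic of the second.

7.8 Hz

Fourth harmonic of the first: 4·243.4 = 973.6 Hz.
Second harmonic of the second: 2·482.9 = 965.8 Hz.
f_beat = |973.6 − 965.8| = 7.8 Hz.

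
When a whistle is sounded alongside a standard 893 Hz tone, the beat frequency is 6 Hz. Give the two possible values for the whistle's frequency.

887 Hz or 899 Hz

|f − 893| = 6, so f = 893 ± 6.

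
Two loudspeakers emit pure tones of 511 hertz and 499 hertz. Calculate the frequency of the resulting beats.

12 Hz

f_beat = |f₁ − f₂|.
|511 − 499| = 12 Hz.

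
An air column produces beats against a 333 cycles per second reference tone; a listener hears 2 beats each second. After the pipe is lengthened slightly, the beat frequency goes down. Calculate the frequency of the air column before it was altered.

335 Hz

|f − 333| = 2, so the air column was at either 331 Hz or 335 Hz.
A longer pipe has a lower fundamental; the adjustment lowers the air column's frequency.
The beat rate fell, so the adjustment moved the air column toward 333 Hz — it must have started above the reference.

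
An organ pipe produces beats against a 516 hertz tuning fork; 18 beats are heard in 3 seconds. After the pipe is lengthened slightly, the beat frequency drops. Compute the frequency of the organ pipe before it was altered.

Beat frequency = 18/3 = 6 Hz.
|f − 516| = 6, so the organ pipe was at either 510 Hz or 522 Hz.
A longer pipe has a lower fundamental; the adjustment lowers the organ pipe's frequency.
The beat rate fell, so the adjustment moved the organ pipe toward 516 Hz — it must have started above the reference.

522 Hz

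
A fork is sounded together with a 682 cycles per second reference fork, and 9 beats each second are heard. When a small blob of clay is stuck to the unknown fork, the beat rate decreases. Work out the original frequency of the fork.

|f − 682| = 9, so the fork was at either 673 Hz or 691 Hz.
Adding mass to a fork lowers its frequency; the adjustment lowers the fork's frequency.
The beat rate fell, so the adjustment moved the fork toward 682 Hz — it must have started above the reference.

691 Hz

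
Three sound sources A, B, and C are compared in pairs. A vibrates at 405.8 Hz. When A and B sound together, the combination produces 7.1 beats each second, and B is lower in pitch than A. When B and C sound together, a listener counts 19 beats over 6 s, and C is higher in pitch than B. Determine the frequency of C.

401.8667 Hz

B is below A, so f_B = 405.8 − 7.1 = 398.7 Hz.
B–C: Beat frequency = 19/6 = 3.1667 Hz.
C is above B, so f_C = 398.7 + 3.1667 = 401.8667 Hz.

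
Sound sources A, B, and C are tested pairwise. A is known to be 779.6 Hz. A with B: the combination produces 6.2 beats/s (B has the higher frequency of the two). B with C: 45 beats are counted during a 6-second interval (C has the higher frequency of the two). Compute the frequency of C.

B is above A, so f_B = 779.6 + 6.2 = 785.8 Hz.
B–C: Beat frequency = 45/6 = 7.5 Hz.
C is above B, so f_C = 785.8 + 7.5 = 793.3 Hz.

793.3 Hz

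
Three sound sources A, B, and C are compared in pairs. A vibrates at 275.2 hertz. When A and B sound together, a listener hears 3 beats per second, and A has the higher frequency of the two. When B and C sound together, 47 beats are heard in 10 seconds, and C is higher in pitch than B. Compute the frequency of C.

276.9 Hz

B is below A, so f_B = 275.2 − 3 = 272.2 Hz.
B–C: Beat frequency = 47/10 = 4.7 Hz.
C is above B, so f_C = 272.2 + 4.7 = 276.9 Hz.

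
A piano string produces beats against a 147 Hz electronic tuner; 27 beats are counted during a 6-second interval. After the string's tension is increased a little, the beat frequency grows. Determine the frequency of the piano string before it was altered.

Beat frequency = 27/6 = 4.5 Hz.
|f − 147| = 4.5, so the piano string was at either 142.5 Hz or 151.5 Hz.
Higher tension means higher frequency; the adjustment raises the piano string's frequency.
The beat rate rose, so the adjustment moved the piano string further from 147 Hz — it was already above the reference.

151.5 Hz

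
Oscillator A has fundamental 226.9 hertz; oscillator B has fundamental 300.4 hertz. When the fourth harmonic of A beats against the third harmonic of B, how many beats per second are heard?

Fourth harmonic of the first: 4·226.9 = 907.6 Hz.
Third harmonic of the second: 3·300.4 = 901.2 Hz.
f_beat = |907.6 − 901.2| = 6.4 Hz.

6.4 Hz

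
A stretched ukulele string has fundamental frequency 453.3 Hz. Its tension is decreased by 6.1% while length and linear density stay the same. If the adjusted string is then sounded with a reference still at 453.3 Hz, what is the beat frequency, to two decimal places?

14.04 Hz

For a string, f ∝ √T, so the new frequency is 453.3·√0.939 = 439.2568 Hz.
f_beat = |439.2568 − 453.3| = 14.04 Hz.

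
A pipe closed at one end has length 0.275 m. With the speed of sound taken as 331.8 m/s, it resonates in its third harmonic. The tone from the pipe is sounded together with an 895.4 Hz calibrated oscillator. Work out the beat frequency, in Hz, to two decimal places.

Closed pipe (odd harmonics): f_n = n·v/(4L) = 3·331.8/(4·0.275) = 904.9091 Hz.
f_beat = |904.9091 − 895.4| = 9.51 Hz.

9.51 Hz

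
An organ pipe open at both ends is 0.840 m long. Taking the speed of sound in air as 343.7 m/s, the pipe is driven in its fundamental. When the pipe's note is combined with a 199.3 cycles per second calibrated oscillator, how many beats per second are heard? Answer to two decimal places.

Open pipe: f_n = n·v/(2L) = 1·343.7/(2·0.840) = 204.5833 Hz.
f_beat = |204.5833 − 199.3| = 5.28 Hz.

5.28 Hz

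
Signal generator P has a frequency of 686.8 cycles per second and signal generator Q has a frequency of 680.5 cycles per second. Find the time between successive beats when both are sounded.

0.159 s

f_beat = |686.8 − 680.5| = 6.3 Hz.
Beat period T = 1 / f_beat = 1 / 6.3 s.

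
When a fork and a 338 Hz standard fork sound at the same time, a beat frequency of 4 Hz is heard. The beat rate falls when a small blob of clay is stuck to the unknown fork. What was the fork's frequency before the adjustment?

342 Hz

|f − 338| = 4, so the fork was at either 334 Hz or 342 Hz.
Adding mass to a fork lowers its frequency; the adjustment lowers the fork's frequency.
The beat rate fell, so the adjustment moved the fork toward 338 Hz — it must have started above the reference.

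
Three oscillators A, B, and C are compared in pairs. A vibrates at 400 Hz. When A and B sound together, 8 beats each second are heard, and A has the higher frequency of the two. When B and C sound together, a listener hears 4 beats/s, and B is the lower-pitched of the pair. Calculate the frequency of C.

B is below A, so f_B = 400 − 8 = 392 Hz.
C is above B, so f_C = 392 + 4 = 396 Hz.

396 Hz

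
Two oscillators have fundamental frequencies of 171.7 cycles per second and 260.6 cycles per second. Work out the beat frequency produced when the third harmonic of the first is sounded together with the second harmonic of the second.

6.1 Hz

Third harmonic of the first: 3·171.7 = 515.1 Hz.
Second harmonic of the second: 2·260.6 = 521.2 Hz.
f_beat = |515.1 − 521.2| = 6.1 Hz.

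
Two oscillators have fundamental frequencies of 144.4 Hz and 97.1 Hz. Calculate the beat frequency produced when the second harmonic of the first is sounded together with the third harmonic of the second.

Second harmonic of the first: 2·144.4 = 288.8 Hz.
Third harmonic of the second: 3·97.1 = 291.3 Hz.
f_beat = |288.8 − 291.3| = 2.5 Hz.

2.5 Hz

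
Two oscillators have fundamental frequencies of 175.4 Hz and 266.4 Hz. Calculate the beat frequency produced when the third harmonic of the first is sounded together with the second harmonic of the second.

6.6 Hz

Third harmonic of the first: 3·175.4 = 526.2 Hz.
Second harmonic of the second: 2·266.4 = 532.8 Hz.
f_beat = |526.2 − 532.8| = 6.6 Hz.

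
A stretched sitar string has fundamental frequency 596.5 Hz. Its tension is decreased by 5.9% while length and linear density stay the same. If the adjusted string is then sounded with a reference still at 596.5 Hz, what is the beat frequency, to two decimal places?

17.86 Hz

For a string, f ∝ √T, so the new frequency is 596.5·√0.941 = 578.6357 Hz.
f_beat = |578.6357 − 596.5| = 17.86 Hz.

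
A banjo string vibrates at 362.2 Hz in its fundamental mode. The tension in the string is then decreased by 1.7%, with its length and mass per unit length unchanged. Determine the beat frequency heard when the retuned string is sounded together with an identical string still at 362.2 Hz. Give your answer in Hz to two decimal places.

3.09 Hz

For a string, f ∝ √T, so the new frequency is 362.2·√0.983 = 359.1081 Hz.
f_beat = |359.1081 − 362.2| = 3.09 Hz.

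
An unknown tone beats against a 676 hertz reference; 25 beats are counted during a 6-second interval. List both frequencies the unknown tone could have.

Beat frequency = 25/6 = 4.1667 Hz.
|f − 676| = 4.1667, so f = 676 ± 4.1667.

671.8333 Hz or 680.1667 Hz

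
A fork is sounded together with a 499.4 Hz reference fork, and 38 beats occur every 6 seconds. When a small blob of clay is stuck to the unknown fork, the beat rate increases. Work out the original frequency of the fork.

Beat frequency = 38/6 = 6.3333 Hz.
|f − 499.4| = 6.3333, so the fork was at either 493.0667 Hz or 505.7333 Hz.
Adding mass to a fork lowers its frequency; the adjustment lowers the fork's frequency.
The beat rate rose, so the adjustment moved the fork further from 499.4 Hz — it was already below the reference.

493.0667 Hz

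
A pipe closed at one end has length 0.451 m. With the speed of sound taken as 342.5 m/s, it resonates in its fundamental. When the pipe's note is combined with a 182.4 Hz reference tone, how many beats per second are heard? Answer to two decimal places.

Closed pipe (odd harmonics): f_n = n·v/(4L) = 1·342.5/(4·0.451) = 189.8559 Hz.
f_beat = |189.8559 − 182.4| = 7.46 Hz.

7.46 Hz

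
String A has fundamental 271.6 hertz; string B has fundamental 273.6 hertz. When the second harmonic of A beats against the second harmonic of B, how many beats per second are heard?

Second harmonic of the first: 2·271.6 = 543.2 Hz.
Second harmonic of the second: 2·273.6 = 547.2 Hz.
f_beat = |543.2 − 547.2| = 4.0 Hz.

4.0 Hz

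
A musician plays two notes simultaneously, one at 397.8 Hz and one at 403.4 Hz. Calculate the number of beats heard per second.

The beat frequency equals the magnitude of the frequency difference.
|397.8 − 403.4| = 5.6 Hz.

5.6 Hz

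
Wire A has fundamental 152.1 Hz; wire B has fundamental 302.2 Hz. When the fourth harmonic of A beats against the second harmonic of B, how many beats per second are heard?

4.0 Hz

Fourth harmonic of the first: 4·152.1 = 608.4 Hz.
Second harmonic of the second: 2·302.2 = 604.4 Hz.
f_beat = |608.4 − 604.4| = 4.0 Hz.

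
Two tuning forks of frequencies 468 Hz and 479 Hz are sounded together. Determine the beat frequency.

11 Hz

The beat frequency equals the magnitude of the frequency difference.
|468 − 479| = 11 Hz.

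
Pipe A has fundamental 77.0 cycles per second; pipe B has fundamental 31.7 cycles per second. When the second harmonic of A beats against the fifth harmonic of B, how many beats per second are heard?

Second harmonic of the first: 2·77.0 = 154.0 Hz.
Fifth harmonic of the second: 5·31.7 = 158.5 Hz.
f_beat = |154.0 − 158.5| = 4.5 Hz.

4.5 Hz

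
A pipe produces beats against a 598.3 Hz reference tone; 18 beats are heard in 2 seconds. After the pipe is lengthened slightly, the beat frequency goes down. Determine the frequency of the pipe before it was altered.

Beat frequency = 18/2 = 9 Hz.
|f − 598.3| = 9, so the pipe was at either 589.3 Hz or 607.3 Hz.
A longer pipe has a lower fundamental; the adjustment lowers the pipe's frequency.
The beat rate fell, so the adjustment moved the pipe toward 598.3 Hz — it must have started above the reference.

607.3 Hz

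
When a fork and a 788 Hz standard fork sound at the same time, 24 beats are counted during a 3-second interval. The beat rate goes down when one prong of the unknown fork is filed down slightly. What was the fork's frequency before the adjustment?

780 Hz

Beat frequency = 24/3 = 8 Hz.
|f − 788| = 8, so the fork was at either 780 Hz or 796 Hz.
Filing a prong removes mass and raises the fork's frequency; the adjustment raises the fork's frequency.
The beat rate fell, so the adjustment moved the fork toward 788 Hz — it must have started below the reference.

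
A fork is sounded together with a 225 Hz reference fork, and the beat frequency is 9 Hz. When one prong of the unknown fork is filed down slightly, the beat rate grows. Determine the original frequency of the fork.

234 Hz

|f − 225| = 9, so the fork was at either 216 Hz or 234 Hz.
Filing a prong removes mass and raises the fork's frequency; the adjustment raises the fork's frequency.
The beat rate rose, so the adjustment moved the fork further from 225 Hz — it was already above the reference.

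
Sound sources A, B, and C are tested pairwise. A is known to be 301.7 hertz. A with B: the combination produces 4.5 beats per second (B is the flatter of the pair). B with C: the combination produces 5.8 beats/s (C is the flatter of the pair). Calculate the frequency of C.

291.4 Hz

B is below A, so f_B = 301.7 − 4.5 = 297.2 Hz.
C is below B, so f_C = 297.2 − 5.8 = 291.4 Hz.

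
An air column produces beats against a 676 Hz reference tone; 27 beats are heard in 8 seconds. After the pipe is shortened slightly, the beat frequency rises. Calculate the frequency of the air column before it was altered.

Beat frequency = 27/8 = 3.375 Hz.
|f − 676| = 3.375, so the air column was at either 672.625 Hz or 679.375 Hz.
A shorter pipe has a higher fundamental; the adjustment raises the air column's frequency.
The beat rate rose, so the adjustment moved the air column further from 676 Hz — it was already above the reference.

679.375 Hz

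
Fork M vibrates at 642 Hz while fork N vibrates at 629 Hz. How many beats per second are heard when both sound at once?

f_beat = |f₁ − f₂|.
|642 − 629| = 13 Hz.

13 Hz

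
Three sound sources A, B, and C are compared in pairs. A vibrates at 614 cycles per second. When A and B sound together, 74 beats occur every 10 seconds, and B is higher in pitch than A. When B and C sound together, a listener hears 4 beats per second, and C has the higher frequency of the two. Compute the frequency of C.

625.4 Hz

A–B: Beat frequency = 74/10 = 7.4 Hz.
B is above A, so f_B = 614 + 7.4 = 621.4 Hz.
C is above B, so f_C = 621.4 + 4 = 625.4 Hz.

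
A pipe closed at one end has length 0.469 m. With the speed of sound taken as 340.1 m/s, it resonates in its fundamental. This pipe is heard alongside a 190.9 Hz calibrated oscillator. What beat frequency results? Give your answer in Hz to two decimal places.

Closed pipe (odd harmonics): f_n = n·v/(4L) = 1·340.1/(4·0.469) = 181.2900 Hz.
f_beat = |181.2900 − 190.9| = 9.61 Hz.

9.61 Hz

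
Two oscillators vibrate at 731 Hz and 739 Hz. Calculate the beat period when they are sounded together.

f_beat = |731 − 739| = 8 Hz.
Beat period T = 1 / f_beat = 1 / 8 s.

0.125 s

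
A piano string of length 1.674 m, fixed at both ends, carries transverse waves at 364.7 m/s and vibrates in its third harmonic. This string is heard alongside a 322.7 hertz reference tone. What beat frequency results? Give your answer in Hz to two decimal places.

For a string fixed at both ends, f_n = n·v/(2L) = 3·364.7/(2·1.674) = 326.7921 Hz.
f_beat = |326.7921 − 322.7| = 4.09 Hz.

4.09 Hz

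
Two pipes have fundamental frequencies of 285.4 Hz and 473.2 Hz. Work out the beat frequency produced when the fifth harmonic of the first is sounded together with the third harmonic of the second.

7.4 Hz

Fifth harmonic of the first: 5·285.4 = 1427.0 Hz.
Third harmonic of the second: 3·473.2 = 1419.6 Hz.
f_beat = |1427.0 − 1419.6| = 7.4 Hz.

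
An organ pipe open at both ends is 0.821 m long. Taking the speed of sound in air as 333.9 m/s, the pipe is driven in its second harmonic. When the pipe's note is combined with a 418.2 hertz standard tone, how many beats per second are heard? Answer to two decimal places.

11.50 Hz

Open pipe: f_n = n·v/(2L) = 2·333.9/(2·0.821) = 406.6991 Hz.
f_beat = |406.6991 − 418.2| = 11.50 Hz.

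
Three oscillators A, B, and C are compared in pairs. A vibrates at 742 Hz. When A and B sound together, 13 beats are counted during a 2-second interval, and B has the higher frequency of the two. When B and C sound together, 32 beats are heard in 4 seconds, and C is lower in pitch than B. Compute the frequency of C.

740.5 Hz

A–B: Beat frequency = 13/2 = 6.5 Hz.
B is above A, so f_B = 742 + 6.5 = 748.5 Hz.
B–C: Beat frequency = 32/4 = 8 Hz.
C is below B, so f_C = 748.5 − 8 = 740.5 Hz.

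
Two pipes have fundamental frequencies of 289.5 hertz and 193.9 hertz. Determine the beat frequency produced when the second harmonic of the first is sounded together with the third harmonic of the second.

Second harmonic of the first: 2·289.5 = 579.0 Hz.
Third harmonic of the second: 3·193.9 = 581.7 Hz.
f_beat = |579.0 − 581.7| = 2.7 Hz.

2.7 Hz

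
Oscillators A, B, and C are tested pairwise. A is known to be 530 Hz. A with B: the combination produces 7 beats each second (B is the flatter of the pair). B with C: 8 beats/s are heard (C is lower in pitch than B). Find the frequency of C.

515 Hz

B is below A, so f_B = 530 − 7 = 523 Hz.
C is below B, so f_C = 523 − 8 = 515 Hz.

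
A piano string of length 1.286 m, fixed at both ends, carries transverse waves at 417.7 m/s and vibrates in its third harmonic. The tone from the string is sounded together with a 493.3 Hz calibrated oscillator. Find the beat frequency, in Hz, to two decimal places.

6.09 Hz

For a string fixed at both ends, f_n = n·v/(2L) = 3·417.7/(2·1.286) = 487.2084 Hz.
f_beat = |487.2084 − 493.3| = 6.09 Hz.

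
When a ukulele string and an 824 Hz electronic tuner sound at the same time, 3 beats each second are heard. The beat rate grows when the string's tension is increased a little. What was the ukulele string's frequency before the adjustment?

827 Hz

|f − 824| = 3, so the ukulele string was at either 821 Hz or 827 Hz.
Higher tension means higher frequency; the adjustment raises the ukulele string's frequency.
The beat rate rose, so the adjustment moved the ukulele string further from 824 Hz — it was already above the reference.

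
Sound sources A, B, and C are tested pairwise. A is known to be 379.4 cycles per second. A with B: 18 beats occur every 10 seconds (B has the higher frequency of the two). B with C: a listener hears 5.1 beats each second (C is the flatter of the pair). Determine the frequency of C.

A–B: Beat frequency = 18/10 = 1.8 Hz.
B is above A, so f_B = 379.4 + 1.8 = 381.2 Hz.
C is below B, so f_C = 381.2 − 5.1 = 376.1 Hz.

376.1 Hz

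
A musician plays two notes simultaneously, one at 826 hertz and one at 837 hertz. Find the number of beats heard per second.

f_beat = |f₁ − f₂|.
|826 − 837| = 11 Hz.

11 Hz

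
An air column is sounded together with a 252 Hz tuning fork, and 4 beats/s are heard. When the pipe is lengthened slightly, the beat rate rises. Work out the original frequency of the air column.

|f − 252| = 4, so the air column was at either 248 Hz or 256 Hz.
A longer pipe has a lower fundamental; the adjustment lowers the air column's frequency.
The beat rate rose, so the adjustment moved the air column further from 252 Hz — it was already below the reference.

248 Hz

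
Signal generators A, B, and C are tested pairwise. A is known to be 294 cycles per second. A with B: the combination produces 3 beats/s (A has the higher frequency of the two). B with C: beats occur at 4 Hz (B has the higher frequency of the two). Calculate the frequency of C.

B is below A, so f_B = 294 − 3 = 291 Hz.
C is below B, so f_C = 291 − 4 = 287 Hz.

287 Hz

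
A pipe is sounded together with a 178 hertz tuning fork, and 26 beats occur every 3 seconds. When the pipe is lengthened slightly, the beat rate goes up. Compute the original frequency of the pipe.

Beat frequency = 26/3 = 8.6667 Hz.
|f − 178| = 8.6667, so the pipe was at either 169.3333 Hz or 186.6667 Hz.
A longer pipe has a lower fundamental; the adjustment lowers the pipe's frequency.
The beat rate rose, so the adjustment moved the pipe further from 178 Hz — it was already below the reference.

169.3333 Hz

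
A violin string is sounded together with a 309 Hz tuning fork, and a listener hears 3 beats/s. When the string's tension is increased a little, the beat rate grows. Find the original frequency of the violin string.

312 Hz

|f − 309| = 3, so the violin string was at either 306 Hz or 312 Hz.
Higher tension means higher frequency; the adjustment raises the violin string's frequency.
The beat rate rose, so the adjustment moved the violin string further from 309 Hz — it was already above the reference.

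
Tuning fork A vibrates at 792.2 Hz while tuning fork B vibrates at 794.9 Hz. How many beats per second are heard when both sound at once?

Beats arise from superposition of two nearby frequencies; the beat rate is |f₁ − f₂|.
|792.2 − 794.9| = 2.7 Hz.

2.7 Hz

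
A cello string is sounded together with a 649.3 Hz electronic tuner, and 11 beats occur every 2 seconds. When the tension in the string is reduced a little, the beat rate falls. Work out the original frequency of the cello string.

Beat frequency = 11/2 = 5.5 Hz.
|f − 649.3| = 5.5, so the cello string was at either 643.8 Hz or 654.8 Hz.
Lower tension means lower frequency; the adjustment lowers the cello string's frequency.
The beat rate fell, so the adjustment moved the cello string toward 649.3 Hz — it must have started above the reference.

654.8 Hz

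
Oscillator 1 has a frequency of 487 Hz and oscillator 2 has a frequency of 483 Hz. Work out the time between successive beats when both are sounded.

0.250 s

f_beat = |487 − 483| = 4 Hz.
Beat period T = 1 / f_beat = 1 / 4 s.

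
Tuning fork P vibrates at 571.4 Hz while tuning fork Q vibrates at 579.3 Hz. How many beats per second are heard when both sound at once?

7.9 Hz

The beat frequency equals the magnitude of the frequency difference.
|571.4 − 579.3| = 7.9 Hz.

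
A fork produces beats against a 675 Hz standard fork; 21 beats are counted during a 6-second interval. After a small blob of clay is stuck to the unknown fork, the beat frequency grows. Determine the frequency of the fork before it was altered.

671.5 Hz

Beat frequency = 21/6 = 3.5 Hz.
|f − 675| = 3.5, so the fork was at either 671.5 Hz or 678.5 Hz.
Adding mass to a fork lowers its frequency; the adjustment lowers the fork's frequency.
The beat rate rose, so the adjustment moved the fork further from 675 Hz — it was already below the reference.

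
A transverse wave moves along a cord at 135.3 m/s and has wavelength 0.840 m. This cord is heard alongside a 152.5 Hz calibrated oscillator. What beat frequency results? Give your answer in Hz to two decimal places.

Source frequency f = v/λ = 135.3/0.840 = 161.0714 Hz.
f_beat = |161.0714 − 152.5| = 8.57 Hz.

8.57 Hz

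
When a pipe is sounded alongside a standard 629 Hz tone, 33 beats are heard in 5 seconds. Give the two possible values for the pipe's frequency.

Beat frequency = 33/5 = 6.6 Hz.
|f − 629| = 6.6, so f = 629 ± 6.6.

622.4 Hz or 635.6 Hz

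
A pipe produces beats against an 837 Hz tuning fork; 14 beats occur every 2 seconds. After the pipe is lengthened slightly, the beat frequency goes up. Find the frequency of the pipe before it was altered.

Beat frequency = 14/2 = 7 Hz.
|f − 837| = 7, so the pipe was at either 830 Hz or 844 Hz.
A longer pipe has a lower fundamental; the adjustment lowers the pipe's frequency.
The beat rate rose, so the adjustment moved the pipe further from 837 Hz — it was already below the reference.

830 Hz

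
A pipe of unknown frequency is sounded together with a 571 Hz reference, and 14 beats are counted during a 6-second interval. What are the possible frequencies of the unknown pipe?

568.6667 Hz or 573.3333 Hz

Beat frequency = 14/6 = 2.3333 Hz.
|f − 571| = 2.3333, so f = 571 ± 2.3333.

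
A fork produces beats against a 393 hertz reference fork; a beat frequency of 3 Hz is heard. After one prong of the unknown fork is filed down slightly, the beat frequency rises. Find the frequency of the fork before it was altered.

|f − 393| = 3, so the fork was at either 390 Hz or 396 Hz.
Filing a prong removes mass and raises the fork's frequency; the adjustment raises the fork's frequency.
The beat rate rose, so the adjustment moved the fork further from 393 Hz — it was already above the reference.

396 Hz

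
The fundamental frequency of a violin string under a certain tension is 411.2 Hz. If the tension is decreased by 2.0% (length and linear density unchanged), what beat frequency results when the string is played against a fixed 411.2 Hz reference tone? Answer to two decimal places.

For a string, f ∝ √T, so the new frequency is 411.2·√0.980 = 407.0672 Hz.
f_beat = |407.0672 − 411.2| = 4.13 Hz.

4.13 Hz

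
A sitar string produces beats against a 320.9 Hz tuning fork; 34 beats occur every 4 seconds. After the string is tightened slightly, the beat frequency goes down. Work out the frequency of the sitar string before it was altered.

312.4 Hz

Beat frequency = 34/4 = 8.5 Hz.
|f − 320.9| = 8.5, so the sitar string was at either 312.4 Hz or 329.4 Hz.
Increasing tension raises a string's frequency; the adjustment raises the sitar string's frequency.
The beat rate fell, so the adjustment moved the sitar string toward 320.9 Hz — it must have started below the reference.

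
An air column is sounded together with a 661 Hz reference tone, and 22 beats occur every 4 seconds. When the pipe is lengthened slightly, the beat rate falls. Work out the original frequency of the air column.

666.5 Hz

Beat frequency = 22/4 = 5.5 Hz.
|f − 661| = 5.5, so the air column was at either 655.5 Hz or 666.5 Hz.
A longer pipe has a lower fundamental; the adjustment lowers the air column's frequency.
The beat rate fell, so the adjustment moved the air column toward 661 Hz — it must have started above the reference.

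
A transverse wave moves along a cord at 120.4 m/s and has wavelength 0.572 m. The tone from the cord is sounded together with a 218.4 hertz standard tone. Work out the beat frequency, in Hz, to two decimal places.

Source frequency f = v/λ = 120.4/0.572 = 210.4895 Hz.
f_beat = |210.4895 − 218.4| = 7.91 Hz.

7.91 Hz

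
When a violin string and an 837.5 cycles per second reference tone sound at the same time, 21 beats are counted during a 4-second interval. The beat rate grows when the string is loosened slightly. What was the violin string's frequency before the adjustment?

832.25 Hz

Beat frequency = 21/4 = 5.25 Hz.
|f − 837.5| = 5.25, so the violin string was at either 832.25 Hz or 842.75 Hz.
Reducing tension lowers a string's frequency; the adjustment lowers the violin string's frequency.
The beat rate rose, so the adjustment moved the violin string further from 837.5 Hz — it was already below the reference.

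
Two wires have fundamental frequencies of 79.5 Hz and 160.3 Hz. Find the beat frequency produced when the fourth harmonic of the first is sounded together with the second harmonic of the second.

2.6 Hz

Fourth harmonic of the first: 4·79.5 = 318.0 Hz.
Second harmonic of the second: 2·160.3 = 320.6 Hz.
f_beat = |318.0 − 320.6| = 2.6 Hz.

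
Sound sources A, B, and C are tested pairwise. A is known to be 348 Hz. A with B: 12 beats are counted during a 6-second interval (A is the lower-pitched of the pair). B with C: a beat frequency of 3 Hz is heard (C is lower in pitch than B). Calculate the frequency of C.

A–B: Beat frequency = 12/6 = 2 Hz.
B is above A, so f_B = 348 + 2 = 350 Hz.
C is below B, so f_C = 350 − 3 = 347 Hz.

347 Hz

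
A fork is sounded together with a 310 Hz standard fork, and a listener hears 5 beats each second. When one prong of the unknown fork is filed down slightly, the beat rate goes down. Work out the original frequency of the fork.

|f − 310| = 5, so the fork was at either 305 Hz or 315 Hz.
Filing a prong removes mass and raises the fork's frequency; the adjustment raises the fork's frequency.
The beat rate fell, so the adjustment moved the fork toward 310 Hz — it must have started below the reference.

305 Hz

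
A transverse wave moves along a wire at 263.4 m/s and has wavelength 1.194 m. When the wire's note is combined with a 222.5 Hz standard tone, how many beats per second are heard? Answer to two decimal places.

1.90 Hz

Source frequency f = v/λ = 263.4/1.194 = 220.6030 Hz.
f_beat = |220.6030 − 222.5| = 1.90 Hz.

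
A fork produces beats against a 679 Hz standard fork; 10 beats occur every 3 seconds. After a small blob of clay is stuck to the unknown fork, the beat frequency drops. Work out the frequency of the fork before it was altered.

Beat frequency = 10/3 = 3.3333 Hz.
|f − 679| = 3.3333, so the fork was at either 675.6667 Hz or 682.3333 Hz.
Adding mass to a fork lowers its frequency; the adjustment lowers the fork's frequency.
The beat rate fell, so the adjustment moved the fork toward 679 Hz — it must have started above the reference.

682.3333 Hz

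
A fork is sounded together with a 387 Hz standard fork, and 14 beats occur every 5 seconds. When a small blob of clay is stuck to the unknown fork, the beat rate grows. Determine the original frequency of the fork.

Beat frequency = 14/5 = 2.8 Hz.
|f − 387| = 2.8, so the fork was at either 384.2 Hz or 389.8 Hz.
Adding mass to a fork lowers its frequency; the adjustment lowers the fork's frequency.
The beat rate rose, so the adjustment moved the fork further from 387 Hz — it was already below the reference.

384.2 Hz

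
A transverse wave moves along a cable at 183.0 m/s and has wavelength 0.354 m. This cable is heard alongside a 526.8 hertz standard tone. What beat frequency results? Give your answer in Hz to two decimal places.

9.85 Hz

Source frequency f = v/λ = 183.0/0.354 = 516.9492 Hz.
f_beat = |516.9492 − 526.8| = 9.85 Hz.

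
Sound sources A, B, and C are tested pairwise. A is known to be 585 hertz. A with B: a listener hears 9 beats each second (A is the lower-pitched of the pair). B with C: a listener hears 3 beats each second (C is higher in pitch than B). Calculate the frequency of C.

B is above A, so f_B = 585 + 9 = 594 Hz.
C is above B, so f_C = 594 + 3 = 597 Hz.

597 Hz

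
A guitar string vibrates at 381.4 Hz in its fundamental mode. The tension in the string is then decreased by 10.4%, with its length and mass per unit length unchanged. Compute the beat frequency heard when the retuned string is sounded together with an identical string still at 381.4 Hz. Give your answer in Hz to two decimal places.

For a string, f ∝ √T, so the new frequency is 381.4·√0.896 = 361.0229 Hz.
f_beat = |361.0229 − 381.4| = 20.38 Hz.

20.38 Hz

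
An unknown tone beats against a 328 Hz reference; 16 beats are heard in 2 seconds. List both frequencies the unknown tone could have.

Beat frequency = 16/2 = 8 Hz.
|f − 328| = 8, so f = 328 ± 8.

320 Hz or 336 Hz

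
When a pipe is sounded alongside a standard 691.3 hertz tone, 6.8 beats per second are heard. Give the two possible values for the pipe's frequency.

|f − 691.3| = 6.8, so f = 691.3 ± 6.8.

684.5 Hz or 698.1 Hz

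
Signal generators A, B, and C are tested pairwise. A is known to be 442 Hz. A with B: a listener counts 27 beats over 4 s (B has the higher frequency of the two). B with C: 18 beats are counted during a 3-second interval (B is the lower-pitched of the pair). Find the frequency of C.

A–B: Beat frequency = 27/4 = 6.75 Hz.
B is above A, so f_B = 442 + 6.75 = 448.75 Hz.
B–C: Beat frequency = 18/3 = 6 Hz.
C is above B, so f_C = 448.75 + 6 = 454.75 Hz.

454.75 Hz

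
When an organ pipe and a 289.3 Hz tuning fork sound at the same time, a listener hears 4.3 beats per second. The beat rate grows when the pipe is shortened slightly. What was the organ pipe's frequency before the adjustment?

293.6 Hz

|f − 289.3| = 4.3, so the organ pipe was at either 285 Hz or 293.6 Hz.
A shorter pipe has a higher fundamental; the adjustment raises the organ pipe's frequency.
The beat rate rose, so the adjustment moved the organ pipe further from 289.3 Hz — it was already above the reference.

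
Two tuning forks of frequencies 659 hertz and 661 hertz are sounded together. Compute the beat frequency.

2 Hz

Beats arise from superposition of two nearby frequencies; the beat rate is |f₁ − f₂|.
|659 − 661| = 2 Hz.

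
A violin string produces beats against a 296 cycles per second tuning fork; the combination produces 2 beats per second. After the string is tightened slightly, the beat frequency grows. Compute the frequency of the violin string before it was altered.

298 Hz

|f − 296| = 2, so the violin string was at either 294 Hz or 298 Hz.
Increasing tension raises a string's frequency; the adjustment raises the violin string's frequency.
The beat rate rose, so the adjustment moved the violin string further from 296 Hz — it was already above the reference.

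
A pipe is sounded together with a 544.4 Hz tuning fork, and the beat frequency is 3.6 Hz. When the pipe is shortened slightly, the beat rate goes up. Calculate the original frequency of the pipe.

|f − 544.4| = 3.6, so the pipe was at either 540.8 Hz or 548 Hz.
A shorter pipe has a higher fundamental; the adjustment raises the pipe's frequency.
The beat rate rose, so the adjustment moved the pipe further from 544.4 Hz — it was already above the reference.

548 Hz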